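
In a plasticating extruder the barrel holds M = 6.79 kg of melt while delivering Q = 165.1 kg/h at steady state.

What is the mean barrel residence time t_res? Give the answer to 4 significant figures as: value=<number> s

value=148.1 s

Q_s = Q / 3600 = 165.1 / 3600 = 0.0458611 kg/s
t_res = M / Q_s = 6.79 ÷ 0.0458611 = 148.056 s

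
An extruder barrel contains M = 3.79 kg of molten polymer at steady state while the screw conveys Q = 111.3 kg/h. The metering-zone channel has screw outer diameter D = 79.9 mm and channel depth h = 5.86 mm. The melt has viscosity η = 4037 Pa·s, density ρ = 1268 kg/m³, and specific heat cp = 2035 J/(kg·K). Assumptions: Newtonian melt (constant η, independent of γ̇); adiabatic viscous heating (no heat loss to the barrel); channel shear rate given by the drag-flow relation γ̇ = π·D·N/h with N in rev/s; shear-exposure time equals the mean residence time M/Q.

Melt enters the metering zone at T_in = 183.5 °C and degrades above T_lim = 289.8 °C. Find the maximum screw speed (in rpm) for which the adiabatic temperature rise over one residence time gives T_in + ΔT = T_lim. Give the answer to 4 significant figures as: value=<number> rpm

Q_s = Q / 3600 = 111.3 / 3600 = 0.0309167 kg/s
Mean residence time: t_res = M/Q_s = 3.79 kg / 0.0309167 kg/s = 122.588 s
Geometry in SI: D = 79.9 mm → 0.0799 m, h = 5.86 mm → 0.00586 m
ΔT_a = T_lim − T_in = 289.8 °C − 183.5 °C = 106.3 K
γ̇_max² = ΔT_a·ρ·cp/(η·t_res) = 106.3·1268·2035/(4037·122.588) = 554.258 s⁻²
γ̇_max = sqrt(554.258) = 23.5427 s⁻¹
Solve γ̇ = πDN/h for N: N_max = γ̇_max·h/(π·D) = 23.5427 × 0.00586 / (π × 0.0799) = 0.549613 rev/s = 32.9768 rpm

value=32.98 rpm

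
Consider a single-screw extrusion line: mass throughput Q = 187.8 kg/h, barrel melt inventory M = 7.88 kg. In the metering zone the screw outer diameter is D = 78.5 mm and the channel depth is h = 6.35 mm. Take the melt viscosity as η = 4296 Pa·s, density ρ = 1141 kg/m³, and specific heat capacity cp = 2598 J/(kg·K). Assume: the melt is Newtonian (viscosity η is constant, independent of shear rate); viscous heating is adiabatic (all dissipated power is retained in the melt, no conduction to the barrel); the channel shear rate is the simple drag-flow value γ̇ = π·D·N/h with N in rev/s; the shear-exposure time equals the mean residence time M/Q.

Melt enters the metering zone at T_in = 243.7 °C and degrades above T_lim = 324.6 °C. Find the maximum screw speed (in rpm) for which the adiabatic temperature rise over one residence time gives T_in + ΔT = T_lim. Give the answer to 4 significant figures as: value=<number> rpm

value=29.70 rpm

Throughput in SI: Q_s = 187.8 kg/h ÷ 3600 s/h = 0.0521667 kg/s
t_res = M / Q_s = 7.88 / 0.0521667 = 151.054 s
Geometry in SI: D = 78.5 mm → 0.0785 m, h = 6.35 mm → 0.00635 m
ΔT_a = T_lim − T_in = 324.6 − 243.7 = 80.9 K
γ̇_max² = ΔT_a·ρ·cp/(η·t_res) = 80.9·1141·2598/(4296·151.054) = 369.552 s⁻²
γ̇_max = sqrt(369.552) = 19.2237 s⁻¹
N_max = γ̇_max·h / (π·D) = 19.2237 · 0.00635 / (π · 0.0785) = 0.494985 rev/s = 29.6991 rpm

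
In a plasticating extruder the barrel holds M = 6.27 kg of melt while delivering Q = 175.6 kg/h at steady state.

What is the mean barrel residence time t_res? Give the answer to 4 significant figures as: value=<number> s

Convert throughput: Q = 175.6 kg/h = 175.6/3600 = 0.0487778 kg/s
t_res = M / Q_s = 6.27 / 0.0487778 = 128.542 s

value=128.5 s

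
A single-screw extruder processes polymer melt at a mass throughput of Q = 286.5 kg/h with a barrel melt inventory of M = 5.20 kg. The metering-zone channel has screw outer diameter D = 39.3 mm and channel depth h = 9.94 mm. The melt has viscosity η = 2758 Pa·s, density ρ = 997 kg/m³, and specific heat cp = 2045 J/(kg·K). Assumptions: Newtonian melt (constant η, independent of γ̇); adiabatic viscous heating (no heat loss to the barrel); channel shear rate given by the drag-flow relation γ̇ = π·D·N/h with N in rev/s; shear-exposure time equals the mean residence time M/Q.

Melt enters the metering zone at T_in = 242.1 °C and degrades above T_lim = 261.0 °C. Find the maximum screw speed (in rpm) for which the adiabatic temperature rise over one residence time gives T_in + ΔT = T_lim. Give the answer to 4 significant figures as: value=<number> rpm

Q_s = Q / 3600 = 286.5 / 3600 = 0.0795833 kg/s
t_res = M / Q_s = 5.20 ÷ 0.0795833 = 65.3403 s
Geometry in SI: D = 39.3 mm → 0.0393 m, h = 9.94 mm → 0.00994 m
Allowable rise: ΔT_a = T_lim − T_in = 261.0 − 242.1 = 18.9 K
Invert ΔT = ηγ̇²t_res/(ρcp) for γ̇: γ̇_max² = ΔT_a ρ cp / (η t_res) = 18.9·997·2045 / (2758·65.3403) = 213.833 s⁻²
Take the square root: γ̇_max = √(213.833) = 14.623 s⁻¹
N_max = γ̇_max·h / (π·D) = 14.623 · 0.00994 / (π · 0.0393) = 1.17728 rev/s = 70.6371 rpm

value=70.64 rpm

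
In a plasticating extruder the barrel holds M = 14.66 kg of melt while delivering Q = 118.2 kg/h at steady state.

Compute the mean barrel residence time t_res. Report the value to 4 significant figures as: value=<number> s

Throughput in SI: Q_s = 118.2 kg/h ÷ 3600 s/h = 0.0328333 kg/s
t_res = M / Q_s = 14.66 ÷ 0.0328333 = 446.497 s

value=446.5 s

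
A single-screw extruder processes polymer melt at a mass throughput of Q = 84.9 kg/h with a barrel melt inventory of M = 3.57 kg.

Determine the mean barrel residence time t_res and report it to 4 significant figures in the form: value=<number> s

Convert throughput: Q = 84.9 kg/h = 84.9/3600 = 0.0235833 kg/s
t_res = M / Q_s = 3.57 / 0.0235833 = 151.378 s

value=151.4 s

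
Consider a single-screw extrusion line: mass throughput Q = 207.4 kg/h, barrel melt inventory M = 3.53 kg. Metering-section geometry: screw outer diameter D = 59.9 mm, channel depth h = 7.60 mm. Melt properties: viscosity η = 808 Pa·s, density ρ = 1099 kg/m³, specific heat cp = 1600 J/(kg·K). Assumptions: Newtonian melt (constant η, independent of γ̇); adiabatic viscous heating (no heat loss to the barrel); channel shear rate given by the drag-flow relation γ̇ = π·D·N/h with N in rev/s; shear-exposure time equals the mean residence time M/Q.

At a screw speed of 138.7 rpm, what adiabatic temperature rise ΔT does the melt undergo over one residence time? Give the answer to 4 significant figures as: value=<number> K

value=92.24 K

Q_s = Q / 3600 = 207.4 / 3600 = 0.0576111 kg/s
t_res = M / Q_s = 3.53 / 0.0576111 = 61.2729 s
Convert to SI: D = 0.0599 m, h = 0.0076 m, N = 138.7/60 = 2.31167 rev/s
Shear rate: γ̇ = πDN/h = π·0.0599·2.31167/0.0076 = 57.2385 s⁻¹
ΔT = η·γ̇²·t_res / (ρ·cp) = 808 · (57.2385)² · 61.2729 / (1099 · 1600) = 92.2441 K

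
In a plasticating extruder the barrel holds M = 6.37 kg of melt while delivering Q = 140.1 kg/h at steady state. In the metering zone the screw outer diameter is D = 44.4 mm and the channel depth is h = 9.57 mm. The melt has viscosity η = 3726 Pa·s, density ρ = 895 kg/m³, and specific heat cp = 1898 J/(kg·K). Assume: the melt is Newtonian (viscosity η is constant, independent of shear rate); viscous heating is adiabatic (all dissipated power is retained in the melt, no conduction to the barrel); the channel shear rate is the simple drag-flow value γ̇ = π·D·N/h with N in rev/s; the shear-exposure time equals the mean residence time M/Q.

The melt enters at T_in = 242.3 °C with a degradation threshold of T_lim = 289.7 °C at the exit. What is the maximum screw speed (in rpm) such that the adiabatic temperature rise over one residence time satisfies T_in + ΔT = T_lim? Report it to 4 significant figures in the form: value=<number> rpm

Q_s = Q / 3600 = 140.1 / 3600 = 0.0389167 kg/s
Mean residence time: t_res = M/Q_s = 6.37 kg / 0.0389167 kg/s = 163.683 s
Convert to metres: D = 0.0444 m, h = 0.00957 m
Allowable rise: ΔT_a = T_lim − T_in = 289.7 − 242.3 = 47.4 K
Invert ΔT = ηγ̇²t_res/(ρcp) for γ̇: γ̇_max² = ΔT_a ρ cp / (η t_res) = 47.4·895·1898 / (3726·163.683) = 132.023 s⁻²
Take the square root: γ̇_max = √(132.023) = 11.4901 s⁻¹
N_max = γ̇_max·h / (π·D) = 11.4901 · 0.00957 / (π · 0.0444) = 0.788324 rev/s = 47.2994 rpm

value=47.30 rpm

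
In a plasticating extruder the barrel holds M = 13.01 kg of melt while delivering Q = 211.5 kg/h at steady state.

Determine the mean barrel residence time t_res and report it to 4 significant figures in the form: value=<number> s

value=221.4 s

Throughput in SI: Q_s = 211.5 kg/h ÷ 3600 s/h = 0.05875 kg/s
t_res = M / Q_s = 13.01 ÷ 0.05875 = 221.447 s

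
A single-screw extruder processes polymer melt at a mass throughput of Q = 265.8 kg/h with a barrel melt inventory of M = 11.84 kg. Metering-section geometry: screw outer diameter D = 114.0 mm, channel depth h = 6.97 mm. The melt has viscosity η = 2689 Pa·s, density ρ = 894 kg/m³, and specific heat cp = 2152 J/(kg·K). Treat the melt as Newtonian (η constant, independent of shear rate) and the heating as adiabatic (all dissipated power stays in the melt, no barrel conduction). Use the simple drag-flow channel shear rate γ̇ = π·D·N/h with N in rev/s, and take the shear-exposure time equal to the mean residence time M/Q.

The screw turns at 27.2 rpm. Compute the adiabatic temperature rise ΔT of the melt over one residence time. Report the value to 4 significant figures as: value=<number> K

value=121.6 K

Q_s = Q / 3600 = 265.8 / 3600 = 0.0738333 kg/s
Mean residence time: t_res = M/Q_s = 11.84 kg / 0.0738333 kg/s = 160.361 s
Geometry in metres: D = 114.0 mm → 0.114 m, h = 6.97 mm → 0.00697 m; screw speed N = 27.2 rpm = 0.453333 rev/s
γ̇ = π·D·N / h = π · 0.114 · 0.453333 / 0.00697 = 23.2938 s⁻¹
ΔT = η·γ̇²·t_res / (ρ·cp) = 2689 · (23.2938)² · 160.361 / (894 · 2152) = 121.616 K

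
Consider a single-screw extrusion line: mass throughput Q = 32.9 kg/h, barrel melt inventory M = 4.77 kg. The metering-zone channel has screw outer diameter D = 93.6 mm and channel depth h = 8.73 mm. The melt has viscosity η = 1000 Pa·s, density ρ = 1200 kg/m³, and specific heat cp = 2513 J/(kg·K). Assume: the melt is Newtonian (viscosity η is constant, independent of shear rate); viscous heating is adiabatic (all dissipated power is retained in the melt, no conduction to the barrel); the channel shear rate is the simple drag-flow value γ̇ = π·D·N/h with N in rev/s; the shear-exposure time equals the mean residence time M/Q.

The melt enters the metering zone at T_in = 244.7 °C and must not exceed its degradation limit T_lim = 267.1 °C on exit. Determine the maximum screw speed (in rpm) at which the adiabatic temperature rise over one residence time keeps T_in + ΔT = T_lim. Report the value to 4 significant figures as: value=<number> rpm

Q_s = Q / 3600 = 32.9 / 3600 = 0.00913889 kg/s
t_res = M / Q_s = 4.77 / 0.00913889 = 521.945 s
Geometry in SI: D = 93.6 mm → 0.0936 m, h = 8.73 mm → 0.00873 m
ΔT_a = T_lim − T_in = 267.1 °C − 244.7 °C = 22.4 K
γ̇_max² = ΔT_a·ρ·cp / (η·t_res) = [22.4 × 1200 × 2513] / [1000 × 521.945] = 129.419 s⁻²
Take the square root: γ̇_max = √(129.419) = 11.3762 s⁻¹
Solve γ̇ = πDN/h for N: N_max = γ̇_max·h/(π·D) = 11.3762 × 0.00873 / (π × 0.0936) = 0.337743 rev/s = 20.2646 rpm

value=20.26 rpm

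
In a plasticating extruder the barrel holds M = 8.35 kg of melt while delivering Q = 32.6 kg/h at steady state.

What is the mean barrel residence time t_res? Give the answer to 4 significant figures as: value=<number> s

Throughput in SI: Q_s = 32.6 kg/h ÷ 3600 s/h = 0.00905556 kg/s
t_res = M / Q_s = 8.35 / 0.00905556 = 922.086 s

value=922.1 s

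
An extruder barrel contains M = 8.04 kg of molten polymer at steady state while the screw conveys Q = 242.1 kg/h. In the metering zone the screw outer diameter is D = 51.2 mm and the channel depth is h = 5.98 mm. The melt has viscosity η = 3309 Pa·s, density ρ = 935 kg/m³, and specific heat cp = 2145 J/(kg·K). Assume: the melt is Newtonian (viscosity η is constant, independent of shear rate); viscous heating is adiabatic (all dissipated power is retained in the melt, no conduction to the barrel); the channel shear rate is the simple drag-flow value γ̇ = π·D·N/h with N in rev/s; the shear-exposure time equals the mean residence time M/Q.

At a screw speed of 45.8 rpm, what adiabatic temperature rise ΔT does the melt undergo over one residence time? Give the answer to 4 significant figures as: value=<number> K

value=83.15 K

Throughput in SI: Q_s = 242.1 kg/h ÷ 3600 s/h = 0.06725 kg/s
t_res = M / Q_s = 8.04 ÷ 0.06725 = 119.554 s
Geometry in metres: D = 51.2 mm → 0.0512 m, h = 5.98 mm → 0.00598 m; screw speed N = 45.8 rpm = 0.763333 rev/s
γ̇ = π·D·N / h = π · 0.0512 · 0.763333 / 0.00598 = 20.5321 s⁻¹
Adiabatic rise: ΔT = η γ̇² t_res / (ρ cp) = 3309·(20.5321)²·119.554 / (935·2145) = 83.1548 K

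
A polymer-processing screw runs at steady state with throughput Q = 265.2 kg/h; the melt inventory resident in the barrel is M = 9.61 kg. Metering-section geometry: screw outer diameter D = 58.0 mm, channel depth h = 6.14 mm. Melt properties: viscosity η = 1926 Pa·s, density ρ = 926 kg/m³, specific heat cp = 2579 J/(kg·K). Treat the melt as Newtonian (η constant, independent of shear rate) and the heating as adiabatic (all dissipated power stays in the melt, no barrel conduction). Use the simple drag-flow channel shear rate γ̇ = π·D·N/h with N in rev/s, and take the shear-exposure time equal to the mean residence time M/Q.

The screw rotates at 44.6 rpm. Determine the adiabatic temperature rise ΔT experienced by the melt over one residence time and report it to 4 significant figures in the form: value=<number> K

Q_s = Q / 3600 = 265.2 / 3600 = 0.0736667 kg/s
t_res = M / Q_s = 9.61 ÷ 0.0736667 = 130.452 s
Geometry in metres: D = 58.0 mm → 0.058 m, h = 6.14 mm → 0.00614 m; screw speed N = 44.6 rpm = 0.743333 rev/s
Shear rate: γ̇ = πDN/h = π·0.058·0.743333/0.00614 = 22.0594 s⁻¹
ΔT = η·γ̇²·t_res / (ρ·cp) = 1926 · (22.0594)² · 130.452 / (926 · 2579) = 51.1956 K

value=51.20 K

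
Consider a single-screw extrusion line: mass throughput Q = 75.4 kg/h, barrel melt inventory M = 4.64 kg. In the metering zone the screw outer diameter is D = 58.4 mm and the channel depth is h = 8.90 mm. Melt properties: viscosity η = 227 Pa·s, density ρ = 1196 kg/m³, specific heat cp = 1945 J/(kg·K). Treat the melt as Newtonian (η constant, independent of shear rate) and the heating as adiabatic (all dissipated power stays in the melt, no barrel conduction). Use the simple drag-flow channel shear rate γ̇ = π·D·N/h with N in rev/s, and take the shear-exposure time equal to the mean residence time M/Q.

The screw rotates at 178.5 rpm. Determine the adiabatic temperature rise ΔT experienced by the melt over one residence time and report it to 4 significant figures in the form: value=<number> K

Throughput in SI: Q_s = 75.4 kg/h ÷ 3600 s/h = 0.0209444 kg/s
t_res = M / Q_s = 4.64 ÷ 0.0209444 = 221.538 s
Geometry in metres: D = 58.4 mm → 0.0584 m, h = 8.90 mm → 0.0089 m; screw speed N = 178.5 rpm = 2.975 rev/s
γ̇ = π·D·N / h = π · 0.0584 · 2.975 / 0.0089 = 61.3281 s⁻¹
Adiabatic rise: ΔT = η γ̇² t_res / (ρ cp) = 227·(61.3281)²·221.538 / (1196·1945) = 81.3099 K

value=81.31 K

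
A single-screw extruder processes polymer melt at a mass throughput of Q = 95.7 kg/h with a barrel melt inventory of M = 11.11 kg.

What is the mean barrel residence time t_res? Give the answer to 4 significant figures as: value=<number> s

Throughput in SI: Q_s = 95.7 kg/h ÷ 3600 s/h = 0.0265833 kg/s
Mean residence time: t_res = M/Q_s = 11.11 kg / 0.0265833 kg/s = 417.931 s

value=417.9 s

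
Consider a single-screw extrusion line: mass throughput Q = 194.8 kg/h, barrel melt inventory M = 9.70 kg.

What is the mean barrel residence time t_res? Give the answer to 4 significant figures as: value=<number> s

Convert throughput: Q = 194.8 kg/h = 194.8/3600 = 0.0541111 kg/s
t_res = M / Q_s = 9.70 / 0.0541111 = 179.261 s

value=179.3 s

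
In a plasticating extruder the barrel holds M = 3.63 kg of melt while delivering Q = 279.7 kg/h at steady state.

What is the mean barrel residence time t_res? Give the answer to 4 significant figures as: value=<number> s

value=46.72 s

Q_s = Q / 3600 = 279.7 / 3600 = 0.0776944 kg/s
t_res = M / Q_s = 3.63 ÷ 0.0776944 = 46.7215 s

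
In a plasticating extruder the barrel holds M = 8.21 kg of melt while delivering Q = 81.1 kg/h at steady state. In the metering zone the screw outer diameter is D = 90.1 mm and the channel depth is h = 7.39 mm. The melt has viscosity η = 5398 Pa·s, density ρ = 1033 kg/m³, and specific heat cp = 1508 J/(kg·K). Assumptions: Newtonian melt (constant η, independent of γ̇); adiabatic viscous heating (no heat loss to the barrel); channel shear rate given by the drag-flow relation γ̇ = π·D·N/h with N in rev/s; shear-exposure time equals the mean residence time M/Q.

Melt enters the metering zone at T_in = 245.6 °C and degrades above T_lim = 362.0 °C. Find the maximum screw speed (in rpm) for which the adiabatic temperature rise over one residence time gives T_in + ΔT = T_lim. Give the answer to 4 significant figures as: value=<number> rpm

value=15.04 rpm

Convert throughput: Q = 81.1 kg/h = 81.1/3600 = 0.0225278 kg/s
t_res = M / Q_s = 8.21 / 0.0225278 = 364.439 s
Convert to metres: D = 0.0901 m, h = 0.00739 m
ΔT_a = T_lim − T_in = 362.0 °C − 245.6 °C = 116.4 K
γ̇_max² = ΔT_a·ρ·cp / (η·t_res) = [116.4 × 1033 × 1508] / [5398 × 364.439] = 92.1716 s⁻²
Take the square root: γ̇_max = √(92.1716) = 9.6006 s⁻¹
N_max = γ̇_max·h / (π·D) = 9.6006 · 0.00739 / (π · 0.0901) = 0.25065 rev/s = 15.039 rpm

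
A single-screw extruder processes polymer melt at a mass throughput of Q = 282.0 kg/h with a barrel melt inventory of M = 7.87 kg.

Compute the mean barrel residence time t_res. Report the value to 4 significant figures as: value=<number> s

value=100.5 s

Convert throughput: Q = 282.0 kg/h = 282.0/3600 = 0.0783333 kg/s
Mean residence time: t_res = M/Q_s = 7.87 kg / 0.0783333 kg/s = 100.468 s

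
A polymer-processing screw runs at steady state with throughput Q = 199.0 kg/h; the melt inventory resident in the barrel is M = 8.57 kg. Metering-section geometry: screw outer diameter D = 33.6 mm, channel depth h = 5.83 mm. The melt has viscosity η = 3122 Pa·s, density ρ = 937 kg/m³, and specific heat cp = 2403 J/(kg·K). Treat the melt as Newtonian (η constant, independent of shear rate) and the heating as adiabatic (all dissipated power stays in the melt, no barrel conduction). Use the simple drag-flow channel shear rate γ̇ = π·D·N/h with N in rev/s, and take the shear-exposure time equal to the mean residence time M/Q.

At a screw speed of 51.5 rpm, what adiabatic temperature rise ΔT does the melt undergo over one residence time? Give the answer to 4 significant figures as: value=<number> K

Throughput in SI: Q_s = 199.0 kg/h ÷ 3600 s/h = 0.0552778 kg/s
t_res = M / Q_s = 8.57 / 0.0552778 = 155.035 s
D = 33.6 mm = 0.0336 m;  h = 5.83 mm = 0.00583 m;  N = 51.5 rpm / 60 = 0.858333 rev/s
γ̇ = π D N / h = (π)(0.0336)(0.858333) / 0.00583 = 15.5409 s⁻¹
ΔT = η·γ̇²·t_res/(ρ·cp) = [3122 × 15.5409² × 155.035] / [937 × 2403] = 51.9186 K

value=51.92 K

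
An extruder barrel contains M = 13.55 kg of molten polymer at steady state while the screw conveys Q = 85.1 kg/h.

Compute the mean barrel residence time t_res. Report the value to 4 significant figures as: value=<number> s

Q_s = Q / 3600 = 85.1 / 3600 = 0.0236389 kg/s
t_res = M / Q_s = 13.55 ÷ 0.0236389 = 573.208 s

value=573.2 s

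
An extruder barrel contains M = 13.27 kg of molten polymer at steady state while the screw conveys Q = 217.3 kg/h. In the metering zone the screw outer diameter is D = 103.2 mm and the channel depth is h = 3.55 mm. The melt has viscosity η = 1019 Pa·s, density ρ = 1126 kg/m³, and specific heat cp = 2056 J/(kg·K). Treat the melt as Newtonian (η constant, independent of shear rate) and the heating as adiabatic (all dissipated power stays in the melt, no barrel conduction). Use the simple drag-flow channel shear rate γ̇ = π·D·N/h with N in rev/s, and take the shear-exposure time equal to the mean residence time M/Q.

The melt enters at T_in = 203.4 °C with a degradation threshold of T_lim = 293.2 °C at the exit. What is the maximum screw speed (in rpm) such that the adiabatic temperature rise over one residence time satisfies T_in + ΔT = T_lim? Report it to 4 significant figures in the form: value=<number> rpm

Q_s = Q / 3600 = 217.3 / 3600 = 0.0603611 kg/s
t_res = M / Q_s = 13.27 / 0.0603611 = 219.844 s
Convert to metres: D = 0.1032 m, h = 0.00355 m
ΔT_a = T_lim − T_in = 293.2 °C − 203.4 °C = 89.8 K
Invert ΔT = ηγ̇²t_res/(ρcp) for γ̇: γ̇_max² = ΔT_a ρ cp / (η t_res) = 89.8·1126·2056 / (1019·219.844) = 928.004 s⁻²
Take the square root: γ̇_max = √(928.004) = 30.4632 s⁻¹
Solve γ̇ = πDN/h for N: N_max = γ̇_max·h/(π·D) = 30.4632 × 0.00355 / (π × 0.1032) = 0.33356 rev/s = 20.0136 rpm

value=20.01 rpm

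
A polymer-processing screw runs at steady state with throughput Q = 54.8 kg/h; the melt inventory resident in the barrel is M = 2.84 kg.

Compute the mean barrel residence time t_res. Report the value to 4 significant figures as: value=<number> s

Q_s = Q / 3600 = 54.8 / 3600 = 0.0152222 kg/s
t_res = M / Q_s = 2.84 ÷ 0.0152222 = 186.569 s

value=186.6 s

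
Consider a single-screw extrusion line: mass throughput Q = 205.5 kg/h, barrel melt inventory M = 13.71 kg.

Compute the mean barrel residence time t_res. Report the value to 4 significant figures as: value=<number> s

value=240.2 s

Throughput in SI: Q_s = 205.5 kg/h ÷ 3600 s/h = 0.0570833 kg/s
t_res = M / Q_s = 13.71 / 0.0570833 = 240.175 s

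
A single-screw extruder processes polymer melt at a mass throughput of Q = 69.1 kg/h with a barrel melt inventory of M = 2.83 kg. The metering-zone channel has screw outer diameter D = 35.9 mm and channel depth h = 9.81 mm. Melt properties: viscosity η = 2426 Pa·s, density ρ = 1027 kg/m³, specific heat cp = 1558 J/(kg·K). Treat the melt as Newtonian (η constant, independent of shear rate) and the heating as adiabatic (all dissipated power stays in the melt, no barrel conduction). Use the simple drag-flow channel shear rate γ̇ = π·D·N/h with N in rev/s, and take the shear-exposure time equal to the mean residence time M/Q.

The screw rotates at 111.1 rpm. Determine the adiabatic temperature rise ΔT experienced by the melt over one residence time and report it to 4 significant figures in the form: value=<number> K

value=101.3 K

Convert throughput: Q = 69.1 kg/h = 69.1/3600 = 0.0191944 kg/s
Mean residence time: t_res = M/Q_s = 2.83 kg / 0.0191944 kg/s = 147.438 s
Geometry in metres: D = 35.9 mm → 0.0359 m, h = 9.81 mm → 0.00981 m; screw speed N = 111.1 rpm = 1.85167 rev/s
γ̇ = π D N / h = (π)(0.0359)(1.85167) / 0.00981 = 21.2882 s⁻¹
ΔT = η·γ̇²·t_res / (ρ·cp) = 2426 · (21.2882)² · 147.438 / (1027 · 1558) = 101.307 K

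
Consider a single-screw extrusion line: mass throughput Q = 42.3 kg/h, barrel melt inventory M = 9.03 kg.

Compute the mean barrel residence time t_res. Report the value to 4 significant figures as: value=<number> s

value=768.5 s

Q_s = Q / 3600 = 42.3 / 3600 = 0.01175 kg/s
t_res = M / Q_s = 9.03 / 0.01175 = 768.511 s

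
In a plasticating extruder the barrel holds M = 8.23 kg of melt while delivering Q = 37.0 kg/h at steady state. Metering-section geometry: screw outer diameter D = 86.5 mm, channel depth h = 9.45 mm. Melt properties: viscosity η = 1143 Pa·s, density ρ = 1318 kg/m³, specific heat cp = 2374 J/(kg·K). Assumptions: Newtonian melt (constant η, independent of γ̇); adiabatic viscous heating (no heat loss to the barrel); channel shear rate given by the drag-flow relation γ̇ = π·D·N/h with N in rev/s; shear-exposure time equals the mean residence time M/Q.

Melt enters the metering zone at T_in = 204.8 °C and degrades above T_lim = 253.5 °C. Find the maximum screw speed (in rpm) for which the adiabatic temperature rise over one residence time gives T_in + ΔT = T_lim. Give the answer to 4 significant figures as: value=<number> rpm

Q_s = Q / 3600 = 37.0 / 3600 = 0.0102778 kg/s
t_res = M / Q_s = 8.23 ÷ 0.0102778 = 800.757 s
Geometry in SI: D = 86.5 mm → 0.0865 m, h = 9.45 mm → 0.00945 m
ΔT_a = T_lim − T_in = 253.5 °C − 204.8 °C = 48.7 K
γ̇_max² = ΔT_a·ρ·cp / (η·t_res) = [48.7 × 1318 × 2374] / [1143 × 800.757] = 166.486 s⁻²
Take the square root: γ̇_max = √(166.486) = 12.903 s⁻¹
N_max = γ̇_max h / (πD) = 12.903·0.00945/(π·0.0865) = 0.448699 rev/s → ×60 = 26.9219 rpm

value=26.92 rpm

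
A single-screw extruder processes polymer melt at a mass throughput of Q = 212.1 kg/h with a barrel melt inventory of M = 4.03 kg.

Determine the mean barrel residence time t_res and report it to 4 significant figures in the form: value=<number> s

value=68.40 s

Q_s = Q / 3600 = 212.1 / 3600 = 0.0589167 kg/s
Mean residence time: t_res = M/Q_s = 4.03 kg / 0.0589167 kg/s = 68.4017 s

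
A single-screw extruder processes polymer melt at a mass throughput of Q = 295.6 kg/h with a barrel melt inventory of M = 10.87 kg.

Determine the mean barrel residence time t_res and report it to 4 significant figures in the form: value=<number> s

Convert throughput: Q = 295.6 kg/h = 295.6/3600 = 0.0821111 kg/s
t_res = M / Q_s = 10.87 / 0.0821111 = 132.382 s

value=132.4 s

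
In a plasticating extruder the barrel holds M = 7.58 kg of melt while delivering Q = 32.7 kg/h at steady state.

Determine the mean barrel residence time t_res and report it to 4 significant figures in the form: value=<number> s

Convert throughput: Q = 32.7 kg/h = 32.7/3600 = 0.00908333 kg/s
t_res = M / Q_s = 7.58 / 0.00908333 = 834.495 s

value=834.5 s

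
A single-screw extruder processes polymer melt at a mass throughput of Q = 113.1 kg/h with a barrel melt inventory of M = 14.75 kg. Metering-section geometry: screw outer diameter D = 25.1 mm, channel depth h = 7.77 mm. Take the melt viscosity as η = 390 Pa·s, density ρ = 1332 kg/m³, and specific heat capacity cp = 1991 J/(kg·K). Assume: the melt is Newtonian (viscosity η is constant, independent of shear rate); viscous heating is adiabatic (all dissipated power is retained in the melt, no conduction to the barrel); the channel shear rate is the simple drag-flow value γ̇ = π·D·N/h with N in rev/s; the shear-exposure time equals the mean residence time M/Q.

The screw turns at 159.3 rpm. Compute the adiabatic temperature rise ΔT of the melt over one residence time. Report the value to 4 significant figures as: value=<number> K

Q_s = Q / 3600 = 113.1 / 3600 = 0.0314167 kg/s
t_res = M / Q_s = 14.75 ÷ 0.0314167 = 469.496 s
Geometry in metres: D = 25.1 mm → 0.0251 m, h = 7.77 mm → 0.00777 m; screw speed N = 159.3 rpm = 2.655 rev/s
γ̇ = π D N / h = (π)(0.0251)(2.655) / 0.00777 = 26.9443 s⁻¹
Adiabatic rise: ΔT = η γ̇² t_res / (ρ cp) = 390·(26.9443)²·469.496 / (1332·1991) = 50.1251 K

value=50.13 K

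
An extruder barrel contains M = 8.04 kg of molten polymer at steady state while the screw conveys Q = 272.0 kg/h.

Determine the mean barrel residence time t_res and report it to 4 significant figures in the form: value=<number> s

value=106.4 s

Throughput in SI: Q_s = 272.0 kg/h ÷ 3600 s/h = 0.0755556 kg/s
t_res = M / Q_s = 8.04 ÷ 0.0755556 = 106.412 s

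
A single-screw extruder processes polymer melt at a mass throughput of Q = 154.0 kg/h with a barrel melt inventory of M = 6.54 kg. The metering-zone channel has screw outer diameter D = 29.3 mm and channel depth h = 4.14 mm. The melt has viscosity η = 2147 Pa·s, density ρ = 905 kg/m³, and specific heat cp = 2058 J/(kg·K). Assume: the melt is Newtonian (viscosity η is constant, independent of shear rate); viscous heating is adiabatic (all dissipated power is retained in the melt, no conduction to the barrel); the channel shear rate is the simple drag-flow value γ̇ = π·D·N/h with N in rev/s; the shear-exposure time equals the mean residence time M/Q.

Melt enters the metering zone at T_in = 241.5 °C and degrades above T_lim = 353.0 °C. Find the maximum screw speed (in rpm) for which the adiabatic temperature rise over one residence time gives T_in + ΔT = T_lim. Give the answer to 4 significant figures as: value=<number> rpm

value=67.88 rpm

Convert throughput: Q = 154.0 kg/h = 154.0/3600 = 0.0427778 kg/s
t_res = M / Q_s = 6.54 / 0.0427778 = 152.883 s
Convert to metres: D = 0.0293 m, h = 0.00414 m
ΔT_a = T_lim − T_in = 353.0 °C − 241.5 °C = 111.5 K
Invert ΔT = ηγ̇²t_res/(ρcp) for γ̇: γ̇_max² = ΔT_a ρ cp / (η t_res) = 111.5·905·2058 / (2147·152.883) = 632.67 s⁻²
Take the square root: γ̇_max = √(632.67) = 25.1529 s⁻¹
N_max = γ̇_max h / (πD) = 25.1529·0.00414/(π·0.0293) = 1.13128 rev/s → ×60 = 67.877 rpm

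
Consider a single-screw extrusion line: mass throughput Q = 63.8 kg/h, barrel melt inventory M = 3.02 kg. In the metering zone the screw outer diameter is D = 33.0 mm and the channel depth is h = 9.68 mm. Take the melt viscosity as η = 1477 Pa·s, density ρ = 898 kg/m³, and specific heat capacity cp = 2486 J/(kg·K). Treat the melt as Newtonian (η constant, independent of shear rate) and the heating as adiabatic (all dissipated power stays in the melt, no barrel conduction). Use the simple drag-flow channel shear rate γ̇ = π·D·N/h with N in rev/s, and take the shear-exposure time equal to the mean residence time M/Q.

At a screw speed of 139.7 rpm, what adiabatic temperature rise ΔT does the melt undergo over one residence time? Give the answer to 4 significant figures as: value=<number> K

Q_s = Q / 3600 = 63.8 / 3600 = 0.0177222 kg/s
t_res = M / Q_s = 3.02 ÷ 0.0177222 = 170.408 s
Convert to SI: D = 0.033 m, h = 0.00968 m, N = 139.7/60 = 2.32833 rev/s
γ̇ = π D N / h = (π)(0.033)(2.32833) / 0.00968 = 24.9364 s⁻¹
ΔT = η·γ̇²·t_res/(ρ·cp) = [1477 × 24.9364² × 170.408] / [898 × 2486] = 70.1066 K

value=70.11 K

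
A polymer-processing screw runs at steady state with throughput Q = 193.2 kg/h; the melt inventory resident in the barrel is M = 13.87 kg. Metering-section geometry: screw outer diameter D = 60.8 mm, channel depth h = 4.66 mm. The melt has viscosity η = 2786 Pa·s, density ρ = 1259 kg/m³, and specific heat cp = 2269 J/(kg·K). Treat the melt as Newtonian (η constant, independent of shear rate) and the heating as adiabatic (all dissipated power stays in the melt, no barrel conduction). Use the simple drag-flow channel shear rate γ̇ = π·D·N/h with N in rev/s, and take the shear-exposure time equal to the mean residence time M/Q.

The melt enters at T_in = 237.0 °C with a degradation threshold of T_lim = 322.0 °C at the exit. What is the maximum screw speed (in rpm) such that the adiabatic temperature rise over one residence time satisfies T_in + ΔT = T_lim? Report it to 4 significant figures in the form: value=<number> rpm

Throughput in SI: Q_s = 193.2 kg/h ÷ 3600 s/h = 0.0536667 kg/s
t_res = M / Q_s = 13.87 ÷ 0.0536667 = 258.447 s
D = 60.8 mm = 0.0608 m;  h = 4.66 mm = 0.00466 m
ΔT_a = T_lim − T_in = 322.0 °C − 237.0 °C = 85 K
Invert ΔT = ηγ̇²t_res/(ρcp) for γ̇: γ̇_max² = ΔT_a ρ cp / (η t_res) = 85·1259·2269 / (2786·258.447) = 337.23 s⁻²
γ̇_max = √337.23 = 18.3638 s⁻¹
Solve γ̇ = πDN/h for N: N_max = γ̇_max·h/(π·D) = 18.3638 × 0.00466 / (π × 0.0608) = 0.448018 rev/s = 26.8811 rpm

value=26.88 rpm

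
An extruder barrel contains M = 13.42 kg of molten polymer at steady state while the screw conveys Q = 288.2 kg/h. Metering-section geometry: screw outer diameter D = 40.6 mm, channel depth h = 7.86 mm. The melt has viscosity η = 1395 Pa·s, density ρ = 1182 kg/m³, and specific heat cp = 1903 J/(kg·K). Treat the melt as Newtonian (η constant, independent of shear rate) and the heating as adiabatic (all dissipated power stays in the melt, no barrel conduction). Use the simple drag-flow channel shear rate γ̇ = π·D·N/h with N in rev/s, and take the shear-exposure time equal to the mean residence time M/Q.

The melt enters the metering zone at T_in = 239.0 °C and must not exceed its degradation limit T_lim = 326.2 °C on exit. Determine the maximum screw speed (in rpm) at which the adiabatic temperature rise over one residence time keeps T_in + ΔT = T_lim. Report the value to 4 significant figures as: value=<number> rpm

value=107.1 rpm

Q_s = Q / 3600 = 288.2 / 3600 = 0.0800556 kg/s
Mean residence time: t_res = M/Q_s = 13.42 kg / 0.0800556 kg/s = 167.634 s
Convert to metres: D = 0.0406 m, h = 0.00786 m
ΔT_a = T_lim − T_in = 326.2 − 239.0 = 87.2 K
Invert ΔT = ηγ̇²t_res/(ρcp) for γ̇: γ̇_max² = ΔT_a ρ cp / (η t_res) = 87.2·1182·1903 / (1395·167.634) = 838.76 s⁻²
γ̇_max = √838.76 = 28.9613 s⁻¹
Solve γ̇ = πDN/h for N: N_max = γ̇_max·h/(π·D) = 28.9613 × 0.00786 / (π × 0.0406) = 1.7847 rev/s = 107.082 rpm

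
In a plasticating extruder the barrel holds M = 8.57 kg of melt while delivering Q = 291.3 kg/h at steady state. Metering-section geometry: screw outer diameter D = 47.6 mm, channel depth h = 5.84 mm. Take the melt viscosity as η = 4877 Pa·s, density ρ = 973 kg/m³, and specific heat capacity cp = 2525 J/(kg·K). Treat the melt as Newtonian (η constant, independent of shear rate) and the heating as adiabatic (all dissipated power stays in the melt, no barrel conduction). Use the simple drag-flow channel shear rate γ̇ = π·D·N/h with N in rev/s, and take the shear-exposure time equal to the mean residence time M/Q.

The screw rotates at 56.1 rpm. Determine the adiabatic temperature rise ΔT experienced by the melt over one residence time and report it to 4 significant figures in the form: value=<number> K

value=120.5 K

Throughput in SI: Q_s = 291.3 kg/h ÷ 3600 s/h = 0.0809167 kg/s
t_res = M / Q_s = 8.57 ÷ 0.0809167 = 105.911 s
D = 47.6 mm = 0.0476 m;  h = 5.84 mm = 0.00584 m;  N = 56.1 rpm / 60 = 0.935 rev/s
γ̇ = π·D·N / h = π · 0.0476 · 0.935 / 0.00584 = 23.9417 s⁻¹
ΔT = η·γ̇²·t_res / (ρ·cp) = 4877 · (23.9417)² · 105.911 / (973 · 2525) = 120.513 K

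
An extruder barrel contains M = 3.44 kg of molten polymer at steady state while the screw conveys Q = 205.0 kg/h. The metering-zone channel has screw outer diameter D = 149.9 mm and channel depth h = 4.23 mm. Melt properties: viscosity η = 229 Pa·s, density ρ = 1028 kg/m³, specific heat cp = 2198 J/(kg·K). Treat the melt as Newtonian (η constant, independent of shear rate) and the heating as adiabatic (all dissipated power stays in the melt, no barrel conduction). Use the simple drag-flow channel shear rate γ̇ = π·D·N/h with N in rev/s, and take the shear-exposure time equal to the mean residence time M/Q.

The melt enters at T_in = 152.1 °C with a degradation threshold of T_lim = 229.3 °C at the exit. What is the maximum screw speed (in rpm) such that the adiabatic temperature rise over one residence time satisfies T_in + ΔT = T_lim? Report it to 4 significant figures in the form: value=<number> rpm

Convert throughput: Q = 205.0 kg/h = 205.0/3600 = 0.0569444 kg/s
t_res = M / Q_s = 3.44 / 0.0569444 = 60.4098 s
D = 149.9 mm = 0.1499 m;  h = 4.23 mm = 0.00423 m
ΔT_a = T_lim − T_in = 229.3 °C − 152.1 °C = 77.2 K
γ̇_max² = ΔT_a·ρ·cp/(η·t_res) = 77.2·1028·2198/(229·60.4098) = 12609.4 s⁻²
γ̇_max = √12609.4 = 112.292 s⁻¹
Solve γ̇ = πDN/h for N: N_max = γ̇_max·h/(π·D) = 112.292 × 0.00423 / (π × 0.1499) = 1.00864 rev/s = 60.5185 rpm

value=60.52 rpm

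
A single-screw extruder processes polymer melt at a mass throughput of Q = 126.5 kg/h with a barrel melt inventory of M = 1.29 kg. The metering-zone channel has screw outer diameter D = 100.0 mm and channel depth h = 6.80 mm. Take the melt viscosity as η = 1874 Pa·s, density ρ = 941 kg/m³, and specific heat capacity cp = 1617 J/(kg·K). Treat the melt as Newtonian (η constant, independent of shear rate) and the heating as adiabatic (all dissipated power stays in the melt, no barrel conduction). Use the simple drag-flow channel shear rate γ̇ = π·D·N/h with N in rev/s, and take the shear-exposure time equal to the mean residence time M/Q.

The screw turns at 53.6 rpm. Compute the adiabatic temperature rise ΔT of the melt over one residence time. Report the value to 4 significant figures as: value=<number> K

Throughput in SI: Q_s = 126.5 kg/h ÷ 3600 s/h = 0.0351389 kg/s
t_res = M / Q_s = 1.29 ÷ 0.0351389 = 36.7115 s
D = 100.0 mm = 0.1 m;  h = 6.80 mm = 0.0068 m;  N = 53.6 rpm / 60 = 0.893333 rev/s
Shear rate: γ̇ = πDN/h = π·0.1·0.893333/0.0068 = 41.2719 s⁻¹
ΔT = η·γ̇²·t_res / (ρ·cp) = 1874 · (41.2719)² · 36.7115 / (941 · 1617) = 77.0159 K

value=77.02 K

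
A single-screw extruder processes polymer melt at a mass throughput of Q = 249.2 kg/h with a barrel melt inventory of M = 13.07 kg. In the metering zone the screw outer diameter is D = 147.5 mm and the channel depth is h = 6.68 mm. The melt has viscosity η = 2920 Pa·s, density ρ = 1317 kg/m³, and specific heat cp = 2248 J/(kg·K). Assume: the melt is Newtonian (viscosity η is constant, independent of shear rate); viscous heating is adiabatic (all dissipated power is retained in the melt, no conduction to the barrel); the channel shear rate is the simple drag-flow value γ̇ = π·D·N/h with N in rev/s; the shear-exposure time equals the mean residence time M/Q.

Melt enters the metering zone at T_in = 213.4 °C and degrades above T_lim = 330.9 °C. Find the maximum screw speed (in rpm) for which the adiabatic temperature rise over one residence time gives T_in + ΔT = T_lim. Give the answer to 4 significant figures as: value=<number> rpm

Q_s = Q / 3600 = 249.2 / 3600 = 0.0692222 kg/s
t_res = M / Q_s = 13.07 / 0.0692222 = 188.812 s
D = 147.5 mm = 0.1475 m;  h = 6.68 mm = 0.00668 m
ΔT_a = T_lim − T_in = 330.9 °C − 213.4 °C = 117.5 K
γ̇_max² = ΔT_a·ρ·cp / (η·t_res) = [117.5 × 1317 × 2248] / [2920 × 188.812] = 630.968 s⁻²
Take the square root: γ̇_max = √(630.968) = 25.1191 s⁻¹
N_max = γ̇_max h / (πD) = 25.1191·0.00668/(π·0.1475) = 0.362108 rev/s → ×60 = 21.7265 rpm

value=21.73 rpm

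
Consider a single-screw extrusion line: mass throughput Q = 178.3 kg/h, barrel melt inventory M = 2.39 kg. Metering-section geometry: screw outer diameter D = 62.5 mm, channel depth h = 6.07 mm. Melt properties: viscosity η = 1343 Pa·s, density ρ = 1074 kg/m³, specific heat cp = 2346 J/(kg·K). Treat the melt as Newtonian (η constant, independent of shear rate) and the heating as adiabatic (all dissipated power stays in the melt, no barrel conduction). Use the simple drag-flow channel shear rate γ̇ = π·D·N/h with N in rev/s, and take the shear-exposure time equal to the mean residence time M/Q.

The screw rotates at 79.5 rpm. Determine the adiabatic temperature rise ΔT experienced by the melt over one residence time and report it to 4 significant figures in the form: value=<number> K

value=47.25 K

Q_s = Q / 3600 = 178.3 / 3600 = 0.0495278 kg/s
Mean residence time: t_res = M/Q_s = 2.39 kg / 0.0495278 kg/s = 48.2557 s
Geometry in metres: D = 62.5 mm → 0.0625 m, h = 6.07 mm → 0.00607 m; screw speed N = 79.5 rpm = 1.325 rev/s
Shear rate: γ̇ = πDN/h = π·0.0625·1.325/0.00607 = 42.8605 s⁻¹
ΔT = η·γ̇²·t_res / (ρ·cp) = 1343 · (42.8605)² · 48.2557 / (1074 · 2346) = 47.2506 K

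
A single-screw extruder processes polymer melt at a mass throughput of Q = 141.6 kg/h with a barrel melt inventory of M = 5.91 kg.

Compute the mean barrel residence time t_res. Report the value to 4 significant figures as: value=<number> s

value=150.3 s

Throughput in SI: Q_s = 141.6 kg/h ÷ 3600 s/h = 0.0393333 kg/s
Mean residence time: t_res = M/Q_s = 5.91 kg / 0.0393333 kg/s = 150.254 s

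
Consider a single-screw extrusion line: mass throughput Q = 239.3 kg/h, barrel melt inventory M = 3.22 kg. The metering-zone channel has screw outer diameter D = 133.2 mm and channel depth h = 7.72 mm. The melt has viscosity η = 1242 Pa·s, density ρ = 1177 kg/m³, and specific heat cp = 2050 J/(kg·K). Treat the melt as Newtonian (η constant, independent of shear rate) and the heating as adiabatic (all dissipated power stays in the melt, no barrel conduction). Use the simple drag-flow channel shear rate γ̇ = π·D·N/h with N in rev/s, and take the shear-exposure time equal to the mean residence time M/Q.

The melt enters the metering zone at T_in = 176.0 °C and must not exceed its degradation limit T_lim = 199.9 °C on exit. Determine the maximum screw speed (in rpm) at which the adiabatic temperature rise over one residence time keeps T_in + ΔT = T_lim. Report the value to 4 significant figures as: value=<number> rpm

value=34.27 rpm

Q_s = Q / 3600 = 239.3 / 3600 = 0.0664722 kg/s
t_res = M / Q_s = 3.22 / 0.0664722 = 48.4413 s
D = 133.2 mm = 0.1332 m;  h = 7.72 mm = 0.00772 m
Allowable rise: ΔT_a = T_lim − T_in = 199.9 − 176.0 = 23.9 K
γ̇_max² = ΔT_a·ρ·cp / (η·t_res) = [23.9 × 1177 × 2050] / [1242 × 48.4413] = 958.497 s⁻²
γ̇_max = √958.497 = 30.9596 s⁻¹
N_max = γ̇_max·h / (π·D) = 30.9596 · 0.00772 / (π · 0.1332) = 0.571161 rev/s = 34.2697 rpm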